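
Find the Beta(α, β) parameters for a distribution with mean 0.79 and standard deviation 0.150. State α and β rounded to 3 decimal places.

α = 5.035, β = 1.338

σ² = 0.150² = 0.022500.
With s = α+β, Var = μ(1−μ)/(s+1), so s+1 = (0.79×0.21)/0.022500 = 7.3733 and s = 6.3733.
α = μs = 5.035, β = (1−μ)s = 1.338.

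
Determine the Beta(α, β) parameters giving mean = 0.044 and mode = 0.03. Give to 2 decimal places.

α = 2.95, β = 64.19

With s = α+β: μ = α/s and mode = (α−1)/(s−2). Eliminating α = μs,
μs − 1 = m(s−2) ⇒ s(μ−m) = 1−2m ⇒ s = 0.94/0.014 = 67.1429.
So α = μs = 2.95, β = (1−μ)s = 64.19.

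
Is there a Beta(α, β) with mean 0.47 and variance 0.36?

No

For any Beta, Var(X) < E[X]·(1−E[X]).
Here μ(1−μ) = 0.47×0.53 = 0.2491, and 0.36 ≥ 0.2491.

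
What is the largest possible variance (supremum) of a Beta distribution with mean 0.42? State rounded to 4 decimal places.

Var = μ(1−μ)/(α+β+1), which approaches μ(1−μ) as α+β → 0.
So the supremum is μ(1−μ) = 0.42×0.58 = 0.2436.

0.2436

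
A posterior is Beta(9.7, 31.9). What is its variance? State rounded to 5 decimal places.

α+β = 41.6 and αβ = 309.43, so Var = αβ/[(α+β)²(α+β+1)] = 309.43/73721.856 = 0.00420.

0.00420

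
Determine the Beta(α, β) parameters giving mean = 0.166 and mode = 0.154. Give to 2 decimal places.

Let s = α+β. Mean gives α = μs = 0.166s; mode gives (α−1)/(s−2) = 0.154.
Substituting: 0.166s − 1 = 0.154(s−2) = 0.154s − 0.308, so 0.012s = 0.692 and s = 57.6667.
Then α = 0.166×57.6667 = 9.57 and β = s−α = 48.09.

α = 9.57, β = 48.09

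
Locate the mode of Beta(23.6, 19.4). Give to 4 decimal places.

0.5512

The density x^(α−1)(1−x)^(β−1) is maximised at (α−1)/(α+β−2) = 22.6/41.0 = 0.5512.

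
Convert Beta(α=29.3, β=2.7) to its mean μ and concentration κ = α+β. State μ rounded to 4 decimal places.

κ = α+β = 29.3+2.7 = 32.0; μ = α/κ = 29.3/32.0 = 0.9156.

μ = 0.9156, κ = 32.0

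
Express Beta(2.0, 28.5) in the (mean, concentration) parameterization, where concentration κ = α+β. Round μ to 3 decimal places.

κ = α+β = 2.0+28.5 = 30.5; μ = α/κ = 2.0/30.5 = 0.066.

μ = 0.066, κ = 30.5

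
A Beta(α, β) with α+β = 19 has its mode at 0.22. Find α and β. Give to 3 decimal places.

Mode = (α−1)/(κ−2) with κ = α+β, so α−1 = 0.22·17 = 3.740.
α = 4.740; β = κ − α = 14.260.

α = 4.740, β = 14.260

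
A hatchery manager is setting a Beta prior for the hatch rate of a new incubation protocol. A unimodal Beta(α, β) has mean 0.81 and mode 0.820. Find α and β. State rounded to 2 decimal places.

α = 51.84, β = 12.16

With s = α+β: μ = α/s and mode = (α−1)/(s−2). Eliminating α = μs,
μs − 1 = m(s−2) ⇒ s(μ−m) = 1−2m ⇒ s = -0.640/-0.010 = 64.0000.
So α = μs = 51.84, β = (1−μ)s = 12.16.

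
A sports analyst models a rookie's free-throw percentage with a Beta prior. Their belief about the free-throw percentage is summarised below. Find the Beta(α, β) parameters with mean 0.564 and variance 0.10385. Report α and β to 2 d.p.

α = 0.77, β = 0.60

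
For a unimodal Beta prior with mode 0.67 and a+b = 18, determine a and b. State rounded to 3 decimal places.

a = 11.720, b = 6.280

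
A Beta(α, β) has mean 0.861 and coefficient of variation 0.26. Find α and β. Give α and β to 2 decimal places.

α = 1.20, β = 0.19

Var = (CV·μ)² = (0.26×0.861)² = 0.050113.
α+β = μ(1−μ)/Var − 1 = 0.119679/0.050113 − 1 = 1.3882.
Thus α = 0.861·1.3882 = 1.20 and β = 0.139·1.3882 = 0.19.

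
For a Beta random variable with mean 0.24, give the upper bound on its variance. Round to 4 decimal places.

For fixed mean μ the Beta variance is μ(1−μ)/(α+β+1), increasing as α+β decreases.
Its least upper bound (not attained) is μ(1−μ) = 0.24·0.76 = 0.1824.

0.1824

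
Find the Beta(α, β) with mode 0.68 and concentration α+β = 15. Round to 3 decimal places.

For α,β>1 the mode is (α−1)/(α+β−2), so α = mode·(κ−2)+1 = 0.68×13+1 = 9.840.
And β = (1−mode)·(κ−2)+1 = 0.32×13+1 = 5.160.

α = 9.840, β = 5.160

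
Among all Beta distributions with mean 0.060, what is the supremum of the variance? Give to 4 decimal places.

Var = μ(1−μ)/(α+β+1), which approaches μ(1−μ) as α+β → 0.
So the supremum is μ(1−μ) = 0.060×0.940 = 0.0564.

0.0564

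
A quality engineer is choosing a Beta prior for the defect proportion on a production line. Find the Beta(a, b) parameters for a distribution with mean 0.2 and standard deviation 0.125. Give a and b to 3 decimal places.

Variance = 0.125² = 0.015625. The moment-matching identity a+b = μ(1−μ)/Var − 1 gives
a+b = 0.16/0.015625 − 1 = 9.2400, so a = μ·9.2400 = 1.848 and b = (1−μ)·9.2400 = 7.392.

a = 1.848, b = 7.392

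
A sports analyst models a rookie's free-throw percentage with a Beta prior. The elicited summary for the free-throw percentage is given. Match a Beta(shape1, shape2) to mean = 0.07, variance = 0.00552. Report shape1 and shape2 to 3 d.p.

shape1 = 0.756, shape2 = 10.038

Write ν = shape1+shape2; then shape1 = μν and Var = μ(1−μ)/(ν+1).
ν = μ(1−μ)/Var − 1 = 0.0651/0.00552 − 1 = 10.7935.
shape1 = 0.07·10.7935 = 0.756, shape2 = 0.93·10.7935 = 10.038.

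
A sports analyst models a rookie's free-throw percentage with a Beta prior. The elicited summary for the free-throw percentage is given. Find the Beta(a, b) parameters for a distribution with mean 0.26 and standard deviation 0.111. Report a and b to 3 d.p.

a = 3.800, b = 10.816

First σ² = 0.012321. Setting a = μn, b = (1−μ)n with n = a+b,
μ(1−μ)/(n+1) = 0.012321 ⇒ n+1 = 0.1924/0.012321 = 15.6156 ⇒ n = 14.6156.
Hence a = 0.26×14.6156 = 3.800, b = 0.74×14.6156 = 10.816.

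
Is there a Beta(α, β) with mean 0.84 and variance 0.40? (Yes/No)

A Beta with mean μ has variance μ(1−μ)/(α+β+1) < μ(1−μ).
Here μ(1−μ) = 0.84×0.16 = 0.1344, and 0.40 ≥ 0.1344.

No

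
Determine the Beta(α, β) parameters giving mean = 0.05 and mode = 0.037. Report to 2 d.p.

α = 3.56, β = 67.67

With s = α+β: μ = α/s and mode = (α−1)/(s−2). Eliminating α = μs,
μs − 1 = m(s−2) ⇒ s(μ−m) = 1−2m ⇒ s = 0.926/0.013 = 71.2308.
So α = μs = 3.56, β = (1−μ)s = 67.67.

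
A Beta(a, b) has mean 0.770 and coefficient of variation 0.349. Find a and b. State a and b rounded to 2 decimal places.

a = 1.12, b = 0.33

Var = (CV·μ)² = (0.349×0.770)² = 0.072216.
a+b = μ(1−μ)/Var − 1 = 0.177100/0.072216 − 1 = 1.4524.
Thus a = 0.770·1.4524 = 1.12 and b = 0.230·1.4524 = 0.33.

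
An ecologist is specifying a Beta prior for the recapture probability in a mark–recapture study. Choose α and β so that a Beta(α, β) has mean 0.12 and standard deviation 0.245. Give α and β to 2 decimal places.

σ² = 0.245² = 0.060025.
With s = α+β, Var = μ(1−μ)/(s+1), so s+1 = (0.12×0.88)/0.060025 = 1.7593 and s = 0.7593.
α = μs = 0.09, β = (1−μ)s = 0.67.

α = 0.09, β = 0.67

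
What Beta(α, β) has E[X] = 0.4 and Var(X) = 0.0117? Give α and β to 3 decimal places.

α = 7.805, β = 11.708

Let s = α+β. The Beta variance is μ(1−μ)/(s+1).
So s+1 = μ(1−μ)/σ² = (0.4×0.6)/0.0117 = 0.24/0.0117 = 20.5128, giving s = 19.5128.
Then α = μs = 0.4×19.5128 = 7.805 and β = (1−μ)s = 0.6×19.5128 = 11.708.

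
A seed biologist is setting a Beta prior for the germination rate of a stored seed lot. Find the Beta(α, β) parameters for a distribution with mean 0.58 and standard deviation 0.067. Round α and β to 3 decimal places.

α = 30.894, β = 22.372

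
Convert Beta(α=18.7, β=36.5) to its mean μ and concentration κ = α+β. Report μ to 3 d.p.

μ = 0.339, κ = 55.2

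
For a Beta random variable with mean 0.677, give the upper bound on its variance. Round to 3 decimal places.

For fixed mean μ the Beta variance is μ(1−μ)/(α+β+1), increasing as α+β decreases.
Its least upper bound (not attained) is μ(1−μ) = 0.677·0.323 = 0.219.

0.219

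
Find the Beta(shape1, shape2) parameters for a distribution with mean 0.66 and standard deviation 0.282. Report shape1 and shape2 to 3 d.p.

Variance = 0.282² = 0.079524. The moment-matching identity shape1+shape2 = μ(1−μ)/Var − 1 gives
shape1+shape2 = 0.2244/0.079524 − 1 = 1.8218, so shape1 = μ·1.8218 = 1.202 and shape2 = (1−μ)·1.8218 = 0.619.

shape1 = 1.202, shape2 = 0.619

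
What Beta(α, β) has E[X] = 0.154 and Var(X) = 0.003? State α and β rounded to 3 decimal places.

α = 6.534, β = 35.894

By moment matching, α+β = μ(1−μ)/σ² − 1 = (0.154·0.846)/0.003 − 1 = 43.4280 − 1 = 42.4280.
Since α/(α+β) = μ, α = 0.154·42.4280 = 6.534 and β = 0.846·42.4280 = 35.894.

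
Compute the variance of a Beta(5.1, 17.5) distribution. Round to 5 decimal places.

0.00740

Var = αβ/[(α+β)²(α+β+1)] = (5.1×17.5)/(22.6²×23.6) = 89.25/12053.936 = 0.00740.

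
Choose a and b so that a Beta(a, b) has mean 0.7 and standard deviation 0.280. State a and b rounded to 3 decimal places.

First σ² = 0.078400. Setting a = μn, b = (1−μ)n with n = a+b,
μ(1−μ)/(n+1) = 0.078400 ⇒ n+1 = 0.21/0.078400 = 2.6786 ⇒ n = 1.6786.
Hence a = 0.7×1.6786 = 1.175, b = 0.3×1.6786 = 0.504.

a = 1.175, b = 0.504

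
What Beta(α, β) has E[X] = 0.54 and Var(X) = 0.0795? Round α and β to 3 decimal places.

α = 1.147, β = 0.977

Let s = α+β. The Beta variance is μ(1−μ)/(s+1).
So s+1 = μ(1−μ)/σ² = (0.54×0.46)/0.0795 = 0.2484/0.0795 = 3.1245, giving s = 2.1245.
Then α = μs = 0.54×2.1245 = 1.147 and β = (1−μ)s = 0.46×2.1245 = 0.977.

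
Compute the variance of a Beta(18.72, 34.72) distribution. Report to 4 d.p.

α+β = 53.44 and αβ = 649.9584, so Var = αβ/[(α+β)²(α+β+1)] = 649.9584/155471.581184 = 0.0042.

0.0042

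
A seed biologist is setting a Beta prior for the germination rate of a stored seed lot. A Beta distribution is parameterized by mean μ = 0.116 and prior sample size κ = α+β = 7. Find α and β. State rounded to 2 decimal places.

α = μκ = 0.116×7 = 0.81 and β = (1−μ)κ = 0.884×7 = 6.19.

α = 0.81, β = 6.19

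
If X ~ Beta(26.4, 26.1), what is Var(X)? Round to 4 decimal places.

0.0047

μ = 26.4/52.5 = 0.502857; Var = μ(1−μ)/(α+β+1) = 0.2499918/53.5 = 0.0047.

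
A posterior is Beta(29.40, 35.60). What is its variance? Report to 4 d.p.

0.0038

μ = 29.40/65.00 = 0.452308; Var = μ(1−μ)/(α+β+1) = 0.2477254/66.00 = 0.0038.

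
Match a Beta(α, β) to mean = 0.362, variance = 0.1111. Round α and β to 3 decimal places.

Let s = α+β. The Beta variance is μ(1−μ)/(s+1).
So s+1 = μ(1−μ)/σ² = (0.362×0.638)/0.1111 = 0.230956/0.1111 = 2.0788, giving s = 1.0788.
Then α = μs = 0.362×1.0788 = 0.391 and β = (1−μ)s = 0.638×1.0788 = 0.688.

α = 0.391, β = 0.688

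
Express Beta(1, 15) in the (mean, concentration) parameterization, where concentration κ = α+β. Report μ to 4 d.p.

κ = α+β = 1+15 = 16; μ = α/κ = 1/16 = 0.0625.

μ = 0.0625, κ = 16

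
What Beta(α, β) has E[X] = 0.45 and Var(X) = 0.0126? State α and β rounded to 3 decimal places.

α = 8.389, β = 10.254

Let s = α+β. The Beta variance is μ(1−μ)/(s+1).
So s+1 = μ(1−μ)/σ² = (0.45×0.55)/0.0126 = 0.2475/0.0126 = 19.6429, giving s = 18.6429.
Then α = μs = 0.45×18.6429 = 8.389 and β = (1−μ)s = 0.55×18.6429 = 10.254.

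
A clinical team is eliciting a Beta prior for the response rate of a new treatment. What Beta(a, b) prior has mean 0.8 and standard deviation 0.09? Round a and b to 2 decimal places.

Variance = 0.09² = 0.0081. The moment-matching identity a+b = μ(1−μ)/Var − 1 gives
a+b = 0.16/0.0081 − 1 = 18.7531, so a = μ·18.7531 = 15.00 and b = (1−μ)·18.7531 = 3.75.

a = 15.00, b = 3.75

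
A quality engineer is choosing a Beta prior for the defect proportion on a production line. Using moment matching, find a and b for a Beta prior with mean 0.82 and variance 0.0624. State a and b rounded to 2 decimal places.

Write ν = a+b; then a = μν and Var = μ(1−μ)/(ν+1).
ν = μ(1−μ)/Var − 1 = 0.1476/0.0624 − 1 = 1.3654.
a = 0.82·1.3654 = 1.12, b = 0.18·1.3654 = 0.25.

a = 1.12, b = 0.25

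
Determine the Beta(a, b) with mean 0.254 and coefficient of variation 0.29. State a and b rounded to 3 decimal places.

a = 8.616, b = 25.306

Var = (CV·μ)² = (0.29×0.254)² = 0.005426.
a+b = μ(1−μ)/Var − 1 = 0.189484/0.005426 − 1 = 33.9228.
Thus a = 0.254·33.9228 = 8.616 and b = 0.746·33.9228 = 25.306.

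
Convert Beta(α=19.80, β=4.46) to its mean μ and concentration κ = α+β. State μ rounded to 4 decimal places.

μ = 0.8162, κ = 24.26

κ = α+β = 19.80+4.46 = 24.26; μ = α/κ = 19.80/24.26 = 0.8162.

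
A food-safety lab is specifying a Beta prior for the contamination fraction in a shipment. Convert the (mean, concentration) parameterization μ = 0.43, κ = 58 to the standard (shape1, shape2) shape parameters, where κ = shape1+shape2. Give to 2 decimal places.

shape1 = 24.94, shape2 = 33.06

Split κ in proportion μ : (1−μ): shape1 = 0.43·58 = 24.94, shape2 = 58 − 24.94 = 33.06.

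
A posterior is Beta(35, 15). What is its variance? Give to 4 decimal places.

0.0041

μ = 35/50 = 0.700000; Var = μ(1−μ)/(α+β+1) = 0.2100000/51 = 0.0041.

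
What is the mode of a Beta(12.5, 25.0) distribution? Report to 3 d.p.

The density x^(α−1)(1−x)^(β−1) is maximised at (α−1)/(α+β−2) = 11.5/35.5 = 0.324.

0.324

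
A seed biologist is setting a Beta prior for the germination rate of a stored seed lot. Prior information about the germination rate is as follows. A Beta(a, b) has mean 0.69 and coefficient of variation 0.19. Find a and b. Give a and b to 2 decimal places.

Var = (CV·μ)² = (0.19×0.69)² = 0.017187.
a+b = μ(1−μ)/Var − 1 = 0.2139/0.017187 − 1 = 11.4453.
Thus a = 0.69·11.4453 = 7.90 and b = 0.31·11.4453 = 3.55.

a = 7.90, b = 3.55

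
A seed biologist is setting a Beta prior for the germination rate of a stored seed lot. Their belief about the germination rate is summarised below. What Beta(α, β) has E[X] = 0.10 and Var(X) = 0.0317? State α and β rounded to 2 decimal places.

Let s = α+β. The Beta variance is μ(1−μ)/(s+1).
So s+1 = μ(1−μ)/σ² = (0.10×0.90)/0.0317 = 0.0900/0.0317 = 2.8391, giving s = 1.8391.
Then α = μs = 0.10×1.8391 = 0.18 and β = (1−μ)s = 0.90×1.8391 = 1.66.

α = 0.18, β = 1.66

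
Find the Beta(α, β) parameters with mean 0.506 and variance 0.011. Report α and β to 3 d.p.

By moment matching, α+β = μ(1−μ)/σ² − 1 = (0.506·0.494)/0.011 − 1 = 22.7240 − 1 = 21.7240.
Since α/(α+β) = μ, α = 0.506·21.7240 = 10.992 and β = 0.494·21.7240 = 10.732.

α = 10.992, β = 10.732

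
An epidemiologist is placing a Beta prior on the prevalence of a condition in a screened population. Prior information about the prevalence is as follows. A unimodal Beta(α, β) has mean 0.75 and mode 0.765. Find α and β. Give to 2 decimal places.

α = 26.50, β = 8.83

With s = α+β: μ = α/s and mode = (α−1)/(s−2). Eliminating α = μs,
μs − 1 = m(s−2) ⇒ s(μ−m) = 1−2m ⇒ s = -0.530/-0.015 = 35.3333.
So α = μs = 26.50, β = (1−μ)s = 8.83.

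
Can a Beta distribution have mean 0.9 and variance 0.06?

The Beta variance bound is σ² < μ(1−μ).
Here μ(1−μ) = 0.9×0.1 = 0.09, and 0.06 < 0.09.

Yes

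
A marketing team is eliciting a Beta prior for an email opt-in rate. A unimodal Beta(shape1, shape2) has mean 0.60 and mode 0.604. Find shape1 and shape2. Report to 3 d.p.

shape1 = 31.200, shape2 = 20.800

With s = shape1+shape2: μ = shape1/s and mode = (shape1−1)/(s−2). Eliminating shape1 = μs,
μs − 1 = m(s−2) ⇒ s(μ−m) = 1−2m ⇒ s = -0.208/-0.004 = 52.0000.
So shape1 = μs = 31.200, shape2 = (1−μ)s = 20.800.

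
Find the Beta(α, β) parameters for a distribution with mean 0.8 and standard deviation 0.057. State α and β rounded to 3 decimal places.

α = 38.597, β = 9.649

σ² = 0.057² = 0.003249.
With s = α+β, Var = μ(1−μ)/(s+1), so s+1 = (0.8×0.2)/0.003249 = 49.2459 and s = 48.2459.
α = μs = 38.597, β = (1−μ)s = 9.649.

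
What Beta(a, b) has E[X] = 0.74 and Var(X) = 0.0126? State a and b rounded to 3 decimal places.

Let s = a+b. The Beta variance is μ(1−μ)/(s+1).
So s+1 = μ(1−μ)/σ² = (0.74×0.26)/0.0126 = 0.1924/0.0126 = 15.2698, giving s = 14.2698.
Then a = μs = 0.74×14.2698 = 10.560 and b = (1−μ)s = 0.26×14.2698 = 3.710.

a = 10.560, b = 3.710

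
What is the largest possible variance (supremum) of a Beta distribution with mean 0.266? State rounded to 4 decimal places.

0.1952

For fixed mean μ the Beta variance is μ(1−μ)/(α+β+1), increasing as α+β decreases.
Its least upper bound (not attained) is μ(1−μ) = 0.266·0.734 = 0.1952.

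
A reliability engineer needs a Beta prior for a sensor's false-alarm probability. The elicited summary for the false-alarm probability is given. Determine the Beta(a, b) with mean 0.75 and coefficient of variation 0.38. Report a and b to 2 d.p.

Var = (CV·μ)² = (0.38×0.75)² = 0.081225.
a+b = μ(1−μ)/Var − 1 = 0.1875/0.081225 − 1 = 1.3084.
Thus a = 0.75·1.3084 = 0.98 and b = 0.25·1.3084 = 0.33.

a = 0.98, b = 0.33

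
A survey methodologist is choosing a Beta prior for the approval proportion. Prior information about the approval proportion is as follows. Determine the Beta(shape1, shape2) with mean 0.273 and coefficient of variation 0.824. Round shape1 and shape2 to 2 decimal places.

shape1 = 0.80, shape2 = 2.12

Var = (CV·μ)² = (0.824×0.273)² = 0.050603.
shape1+shape2 = μ(1−μ)/Var − 1 = 0.198471/0.050603 − 1 = 2.9221.
Thus shape1 = 0.273·2.9221 = 0.80 and shape2 = 0.727·2.9221 = 2.12.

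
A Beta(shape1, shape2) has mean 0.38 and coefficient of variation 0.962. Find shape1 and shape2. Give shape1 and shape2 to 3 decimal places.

shape1 = 0.290, shape2 = 0.473

Var = (CV·μ)² = (0.962×0.38)² = 0.133634.
shape1+shape2 = μ(1−μ)/Var − 1 = 0.2356/0.133634 − 1 = 0.7630.
Thus shape1 = 0.38·0.7630 = 0.290 and shape2 = 0.62·0.7630 = 0.473.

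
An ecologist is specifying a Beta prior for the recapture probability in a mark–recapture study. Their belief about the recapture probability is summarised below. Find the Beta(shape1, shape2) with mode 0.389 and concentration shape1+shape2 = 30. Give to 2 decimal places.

shape1 = 11.89, shape2 = 18.11

Since the density peak of Beta(shape1,shape2) is at (shape1−1)/(shape1+shape2−2),
shape1 = 1 + 0.389(30−2) = 11.89 and shape2 = 30 − 11.89 = 18.11.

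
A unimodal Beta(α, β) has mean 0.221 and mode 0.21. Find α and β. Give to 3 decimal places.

With s = α+β: μ = α/s and mode = (α−1)/(s−2). Eliminating α = μs,
μs − 1 = m(s−2) ⇒ s(μ−m) = 1−2m ⇒ s = 0.58/0.011 = 52.7273.
So α = μs = 11.653, β = (1−μ)s = 41.075.

α = 11.653, β = 41.075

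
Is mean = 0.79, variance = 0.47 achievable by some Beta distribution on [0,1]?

No

For any Beta, Var(X) < E[X]·(1−E[X]).
Here μ(1−μ) = 0.79×0.21 = 0.1659, and 0.47 ≥ 0.1659.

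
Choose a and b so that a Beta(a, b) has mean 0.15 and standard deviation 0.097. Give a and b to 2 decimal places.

First σ² = 0.009409. Setting a = μn, b = (1−μ)n with n = a+b,
μ(1−μ)/(n+1) = 0.009409 ⇒ n+1 = 0.1275/0.009409 = 13.5509 ⇒ n = 12.5509.
Hence a = 0.15×12.5509 = 1.88, b = 0.85×12.5509 = 10.67.

a = 1.88, b = 10.67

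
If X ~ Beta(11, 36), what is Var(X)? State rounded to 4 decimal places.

α+β = 47 and αβ = 396, so Var = αβ/[(α+β)²(α+β+1)] = 396/106032 = 0.0037.

0.0037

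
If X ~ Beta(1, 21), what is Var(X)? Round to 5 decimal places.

0.00189

μ = 1/22 = 0.045455; Var = μ(1−μ)/(α+β+1) = 0.0433884/23 = 0.00189.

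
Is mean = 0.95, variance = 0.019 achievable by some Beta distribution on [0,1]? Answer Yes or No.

Yes

The Beta variance bound is σ² < μ(1−μ).
Here μ(1−μ) = 0.95×0.05 = 0.0475, and 0.019 < 0.0475.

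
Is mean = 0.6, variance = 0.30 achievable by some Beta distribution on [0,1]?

No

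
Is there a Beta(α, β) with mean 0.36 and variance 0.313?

No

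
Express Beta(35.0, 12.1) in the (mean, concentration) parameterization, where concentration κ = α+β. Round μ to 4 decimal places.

κ = α+β = 35.0+12.1 = 47.1; μ = α/κ = 35.0/47.1 = 0.7431.

μ = 0.7431, κ = 47.1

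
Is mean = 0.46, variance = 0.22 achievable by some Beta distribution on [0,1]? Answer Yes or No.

For any Beta, Var(X) < E[X]·(1−E[X]).
Here μ(1−μ) = 0.46×0.54 = 0.2484, and 0.22 < 0.2484.

Yes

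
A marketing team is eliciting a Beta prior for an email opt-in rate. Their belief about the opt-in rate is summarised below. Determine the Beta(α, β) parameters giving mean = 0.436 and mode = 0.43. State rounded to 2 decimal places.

α = 10.17, β = 13.16

With s = α+β: μ = α/s and mode = (α−1)/(s−2). Eliminating α = μs,
μs − 1 = m(s−2) ⇒ s(μ−m) = 1−2m ⇒ s = 0.14/0.006 = 23.3333.
So α = μs = 10.17, β = (1−μ)s = 13.16.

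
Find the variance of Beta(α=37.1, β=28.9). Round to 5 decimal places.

0.00367

μ = 37.1/66.0 = 0.562121; Var = μ(1−μ)/(α+β+1) = 0.2461410/67.0 = 0.00367.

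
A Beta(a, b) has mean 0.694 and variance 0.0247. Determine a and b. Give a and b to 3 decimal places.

a = 5.273, b = 2.325

Let s = a+b. The Beta variance is μ(1−μ)/(s+1).
So s+1 = μ(1−μ)/σ² = (0.694×0.306)/0.0247 = 0.212364/0.0247 = 8.5977, giving s = 7.5977.
Then a = μs = 0.694×7.5977 = 5.273 and b = (1−μ)s = 0.306×7.5977 = 2.325.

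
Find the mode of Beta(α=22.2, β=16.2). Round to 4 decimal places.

With α,β > 1, mode = (α−1)/(α+β−2) = 21.2/36.4 = 0.5824.

0.5824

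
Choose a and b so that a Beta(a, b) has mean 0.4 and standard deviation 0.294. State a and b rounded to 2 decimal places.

First σ² = 0.086436. Setting a = μn, b = (1−μ)n with n = a+b,
μ(1−μ)/(n+1) = 0.086436 ⇒ n+1 = 0.24/0.086436 = 2.7766 ⇒ n = 1.7766.
Hence a = 0.4×1.7766 = 0.71, b = 0.6×1.7766 = 1.07.

a = 0.71, b = 1.07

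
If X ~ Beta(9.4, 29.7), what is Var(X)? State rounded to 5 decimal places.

Var = αβ/[(α+β)²(α+β+1)] = (9.4×29.7)/(39.1²×40.1) = 279.18/61305.281 = 0.00455.

0.00455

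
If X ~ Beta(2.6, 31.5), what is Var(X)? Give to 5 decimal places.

Var = αβ/[(α+β)²(α+β+1)] = (2.6×31.5)/(34.1²×35.1) = 81.90/40814.631 = 0.00201.

0.00201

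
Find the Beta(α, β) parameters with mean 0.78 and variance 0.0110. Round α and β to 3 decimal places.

Let s = α+β. The Beta variance is μ(1−μ)/(s+1).
So s+1 = μ(1−μ)/σ² = (0.78×0.22)/0.0110 = 0.1716/0.0110 = 15.6000, giving s = 14.6000.
Then α = μs = 0.78×14.6000 = 11.388 and β = (1−μ)s = 0.22×14.6000 = 3.212.

α = 11.388, β = 3.212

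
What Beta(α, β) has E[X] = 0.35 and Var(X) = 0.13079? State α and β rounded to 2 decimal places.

Write ν = α+β; then α = μν and Var = μ(1−μ)/(ν+1).
ν = μ(1−μ)/Var − 1 = 0.2275/0.13079 − 1 = 0.7394.
α = 0.35·0.7394 = 0.26, β = 0.65·0.7394 = 0.48.

α = 0.26, β = 0.48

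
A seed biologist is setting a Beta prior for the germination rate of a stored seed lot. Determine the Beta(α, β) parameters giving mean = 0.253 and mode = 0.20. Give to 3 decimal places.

Let s = α+β. Mean gives α = μs = 0.253s; mode gives (α−1)/(s−2) = 0.20.
Substituting: 0.253s − 1 = 0.20(s−2) = 0.20s − 0.40, so 0.053s = 0.60 and s = 11.3208.
Then α = 0.253×11.3208 = 2.864 and β = s−α = 8.457.

α = 2.864, β = 8.457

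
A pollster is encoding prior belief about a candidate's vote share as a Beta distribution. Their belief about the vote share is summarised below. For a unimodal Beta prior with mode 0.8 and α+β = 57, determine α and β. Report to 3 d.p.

For α,β>1 the mode is (α−1)/(α+β−2), so α = mode·(κ−2)+1 = 0.8×55+1 = 45.000.
And β = (1−mode)·(κ−2)+1 = 0.2×55+1 = 12.000.

α = 45.000, β = 12.000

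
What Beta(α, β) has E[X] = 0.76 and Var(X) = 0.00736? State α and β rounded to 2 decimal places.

α = 18.07, β = 5.71

Let s = α+β. The Beta variance is μ(1−μ)/(s+1).
So s+1 = μ(1−μ)/σ² = (0.76×0.24)/0.00736 = 0.1824/0.00736 = 24.7826, giving s = 23.7826.
Then α = μs = 0.76×23.7826 = 18.07 and β = (1−μ)s = 0.24×23.7826 = 5.71.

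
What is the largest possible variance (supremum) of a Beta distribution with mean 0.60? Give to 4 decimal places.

0.2400

For fixed mean μ the Beta variance is μ(1−μ)/(α+β+1), increasing as α+β decreases.
Its least upper bound (not attained) is μ(1−μ) = 0.60·0.40 = 0.2400.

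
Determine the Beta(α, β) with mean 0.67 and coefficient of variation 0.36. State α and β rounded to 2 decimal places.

α = 1.88, β = 0.92

σ = CV·μ = 0.36×0.67 = 0.24120, so σ² = 0.058177.
s+1 = μ(1−μ)/σ² = 0.2211/0.058177 = 3.8004, so s = α+β = 2.8004.
α = μs = 1.88, β = (1−μ)s = 0.92.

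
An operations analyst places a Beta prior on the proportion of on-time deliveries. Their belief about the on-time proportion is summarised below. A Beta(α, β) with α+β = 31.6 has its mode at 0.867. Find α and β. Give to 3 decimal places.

Since the density peak of Beta(α,β) is at (α−1)/(α+β−2),
α = 1 + 0.867(31.6−2) = 26.663 and β = 31.6 − 26.663 = 4.937.

α = 26.663, β = 4.937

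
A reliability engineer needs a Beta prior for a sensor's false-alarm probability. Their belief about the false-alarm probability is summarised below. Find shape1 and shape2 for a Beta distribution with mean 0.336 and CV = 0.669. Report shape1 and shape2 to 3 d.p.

Var = (CV·μ)² = (0.669×0.336)² = 0.050528.
shape1+shape2 = μ(1−μ)/Var − 1 = 0.223104/0.050528 − 1 = 3.4155.
Thus shape1 = 0.336·3.4155 = 1.148 and shape2 = 0.664·3.4155 = 2.268.

shape1 = 1.148, shape2 = 2.268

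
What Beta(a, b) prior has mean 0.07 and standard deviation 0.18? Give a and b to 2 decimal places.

Variance = 0.18² = 0.0324. The moment-matching identity a+b = μ(1−μ)/Var − 1 gives
a+b = 0.0651/0.0324 − 1 = 1.0093, so a = μ·1.0093 = 0.07 and b = (1−μ)·1.0093 = 0.94.

a = 0.07, b = 0.94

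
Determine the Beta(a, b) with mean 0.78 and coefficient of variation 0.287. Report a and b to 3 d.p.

σ = CV·μ = 0.287×0.78 = 0.22386, so σ² = 0.050113.
s+1 = μ(1−μ)/σ² = 0.1716/0.050113 = 3.4242, so s = a+b = 2.4242.
a = μs = 1.891, b = (1−μ)s = 0.533.

a = 1.891, b = 0.533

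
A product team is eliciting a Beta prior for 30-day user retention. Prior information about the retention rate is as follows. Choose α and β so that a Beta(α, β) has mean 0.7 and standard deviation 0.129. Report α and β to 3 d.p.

α = 8.134, β = 3.486

σ² = 0.129² = 0.016641.
With s = α+β, Var = μ(1−μ)/(s+1), so s+1 = (0.7×0.3)/0.016641 = 12.6194 and s = 11.6194.
α = μs = 8.134, β = (1−μ)s = 3.486.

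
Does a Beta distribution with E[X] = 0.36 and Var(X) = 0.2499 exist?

No

For any Beta, Var(X) < E[X]·(1−E[X]).
Here μ(1−μ) = 0.36×0.64 = 0.2304, and 0.2499 ≥ 0.2304.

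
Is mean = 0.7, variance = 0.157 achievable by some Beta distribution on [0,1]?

The Beta variance bound is σ² < μ(1−μ).
Here μ(1−μ) = 0.7×0.3 = 0.21, and 0.157 < 0.21.

Yes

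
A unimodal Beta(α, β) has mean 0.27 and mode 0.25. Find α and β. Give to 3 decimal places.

α = 6.750, β = 18.250

Let s = α+β. Mean gives α = μs = 0.27s; mode gives (α−1)/(s−2) = 0.25.
Substituting: 0.27s − 1 = 0.25(s−2) = 0.25s − 0.50, so 0.02s = 0.50 and s = 25.0000.
Then α = 0.27×25.0000 = 6.750 and β = s−α = 18.250.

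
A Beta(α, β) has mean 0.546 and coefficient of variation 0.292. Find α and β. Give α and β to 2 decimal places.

Var = (CV·μ)² = (0.292×0.546)² = 0.025419.
α+β = μ(1−μ)/Var − 1 = 0.247884/0.025419 − 1 = 8.7521.
Thus α = 0.546·8.7521 = 4.78 and β = 0.454·8.7521 = 3.97.

α = 4.78, β = 3.97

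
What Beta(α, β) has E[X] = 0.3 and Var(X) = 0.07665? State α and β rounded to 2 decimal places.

Let s = α+β. The Beta variance is μ(1−μ)/(s+1).
So s+1 = μ(1−μ)/σ² = (0.3×0.7)/0.07665 = 0.21/0.07665 = 2.7397, giving s = 1.7397.
Then α = μs = 0.3×1.7397 = 0.52 and β = (1−μ)s = 0.7×1.7397 = 1.22.

α = 0.52, β = 1.22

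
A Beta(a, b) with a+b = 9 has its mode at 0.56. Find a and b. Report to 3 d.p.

a = 4.920, b = 4.080

Mode = (a−1)/(κ−2) with κ = a+b, so a−1 = 0.56·7 = 3.920.
a = 4.920; b = κ − a = 4.080.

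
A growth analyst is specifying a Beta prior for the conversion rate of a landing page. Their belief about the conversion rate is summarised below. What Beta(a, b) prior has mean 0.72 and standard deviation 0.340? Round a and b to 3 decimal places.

a = 0.536, b = 0.208

σ² = 0.340² = 0.115600.
With s = a+b, Var = μ(1−μ)/(s+1), so s+1 = (0.72×0.28)/0.115600 = 1.7439 and s = 0.7439.
a = μs = 0.536, b = (1−μ)s = 0.208.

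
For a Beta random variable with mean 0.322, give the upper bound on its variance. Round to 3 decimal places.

For fixed mean μ the Beta variance is μ(1−μ)/(α+β+1), increasing as α+β decreases.
Its least upper bound (not attained) is μ(1−μ) = 0.322·0.678 = 0.218.

0.218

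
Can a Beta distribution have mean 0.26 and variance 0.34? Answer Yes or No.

The Beta variance bound is σ² < μ(1−μ).
Here μ(1−μ) = 0.26×0.74 = 0.1924, and 0.34 ≥ 0.1924.

No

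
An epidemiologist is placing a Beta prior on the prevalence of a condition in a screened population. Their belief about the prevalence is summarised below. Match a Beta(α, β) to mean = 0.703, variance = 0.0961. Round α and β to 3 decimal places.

By moment matching, α+β = μ(1−μ)/σ² − 1 = (0.703·0.297)/0.0961 − 1 = 2.1726 − 1 = 1.1726.
Since α/(α+β) = μ, α = 0.703·1.1726 = 0.824 and β = 0.297·1.1726 = 0.348.

α = 0.824, β = 0.348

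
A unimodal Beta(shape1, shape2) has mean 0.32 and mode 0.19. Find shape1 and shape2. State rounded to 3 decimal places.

Let s = shape1+shape2. Mean gives shape1 = μs = 0.32s; mode gives (shape1−1)/(s−2) = 0.19.
Substituting: 0.32s − 1 = 0.19(s−2) = 0.19s − 0.38, so 0.13s = 0.62 and s = 4.7692.
Then shape1 = 0.32×4.7692 = 1.526 and shape2 = s−shape1 = 3.243.

shape1 = 1.526, shape2 = 3.243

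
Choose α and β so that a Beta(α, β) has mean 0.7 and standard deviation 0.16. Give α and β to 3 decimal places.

α = 5.042, β = 2.161

Variance = 0.16² = 0.0256. The moment-matching identity α+β = μ(1−μ)/Var − 1 gives
α+β = 0.21/0.0256 − 1 = 7.2031, so α = μ·7.2031 = 5.042 and β = (1−μ)·7.2031 = 2.161.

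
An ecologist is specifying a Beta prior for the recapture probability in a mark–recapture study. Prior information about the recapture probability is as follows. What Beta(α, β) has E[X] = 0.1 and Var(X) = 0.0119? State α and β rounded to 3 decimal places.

By moment matching, α+β = μ(1−μ)/σ² − 1 = (0.1·0.9)/0.0119 − 1 = 7.5630 − 1 = 6.5630.
Since α/(α+β) = μ, α = 0.1·6.5630 = 0.656 and β = 0.9·6.5630 = 5.907.

α = 0.656, β = 5.907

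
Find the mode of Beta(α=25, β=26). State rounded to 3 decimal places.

0.490

The density x^(α−1)(1−x)^(β−1) is maximised at (α−1)/(α+β−2) = 24/49 = 0.490.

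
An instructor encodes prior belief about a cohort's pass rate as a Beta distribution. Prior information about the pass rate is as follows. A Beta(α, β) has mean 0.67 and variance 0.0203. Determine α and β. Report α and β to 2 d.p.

α = 6.63, β = 3.26

Write ν = α+β; then α = μν and Var = μ(1−μ)/(ν+1).
ν = μ(1−μ)/Var − 1 = 0.2211/0.0203 − 1 = 9.8916.
α = 0.67·9.8916 = 6.63, β = 0.33·9.8916 = 3.26.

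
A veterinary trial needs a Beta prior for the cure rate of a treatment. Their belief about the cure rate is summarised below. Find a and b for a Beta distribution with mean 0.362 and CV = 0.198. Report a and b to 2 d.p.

Var = (CV·μ)² = (0.198×0.362)² = 0.005137.
a+b = μ(1−μ)/Var − 1 = 0.230956/0.005137 − 1 = 43.9554.
Thus a = 0.362·43.9554 = 15.91 and b = 0.638·43.9554 = 28.04.

a = 15.91, b = 28.04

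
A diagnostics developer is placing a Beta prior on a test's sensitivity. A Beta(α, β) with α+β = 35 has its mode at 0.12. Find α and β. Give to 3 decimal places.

α = 4.960, β = 30.040

Since the density peak of Beta(α,β) is at (α−1)/(α+β−2),
α = 1 + 0.12(35−2) = 4.960 and β = 35 − 4.960 = 30.040.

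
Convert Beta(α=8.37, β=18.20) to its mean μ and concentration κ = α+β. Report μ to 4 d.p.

μ = 0.3150, κ = 26.57

κ = α+β = 8.37+18.20 = 26.57; μ = α/κ = 8.37/26.57 = 0.3150.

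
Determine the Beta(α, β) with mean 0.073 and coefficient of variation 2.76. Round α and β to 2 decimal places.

Var = (CV·μ)² = (2.76×0.073)² = 0.040594.
α+β = μ(1−μ)/Var − 1 = 0.067671/0.040594 − 1 = 0.6670.
Thus α = 0.073·0.6670 = 0.05 and β = 0.927·0.6670 = 0.62.

α = 0.05, β = 0.62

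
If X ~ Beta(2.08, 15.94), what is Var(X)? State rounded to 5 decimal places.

0.00537

μ = 2.08/18.02 = 0.115427; Var = μ(1−μ)/(α+β+1) = 0.1021038/19.02 = 0.00537.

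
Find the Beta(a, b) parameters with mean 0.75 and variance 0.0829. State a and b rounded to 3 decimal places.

Let s = a+b. The Beta variance is μ(1−μ)/(s+1).
So s+1 = μ(1−μ)/σ² = (0.75×0.25)/0.0829 = 0.1875/0.0829 = 2.2618, giving s = 1.2618.
Then a = μs = 0.75×1.2618 = 0.946 and b = (1−μ)s = 0.25×1.2618 = 0.315.

a = 0.946, b = 0.315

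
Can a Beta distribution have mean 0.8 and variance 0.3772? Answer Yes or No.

No

The Beta variance bound is σ² < μ(1−μ).
Here μ(1−μ) = 0.8×0.2 = 0.16, and 0.3772 ≥ 0.16.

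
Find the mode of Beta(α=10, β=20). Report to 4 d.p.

With α,β > 1, mode = (α−1)/(α+β−2) = 9/28 = 0.3214.

0.3214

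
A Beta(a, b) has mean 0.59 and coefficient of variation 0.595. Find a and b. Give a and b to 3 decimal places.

Var = (CV·μ)² = (0.595×0.59)² = 0.123236.
a+b = μ(1−μ)/Var − 1 = 0.2419/0.123236 − 1 = 0.9629.
Thus a = 0.59·0.9629 = 0.568 and b = 0.41·0.9629 = 0.395.

a = 0.568, b = 0.395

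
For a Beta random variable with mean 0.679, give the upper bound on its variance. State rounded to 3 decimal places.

For fixed mean μ the Beta variance is μ(1−μ)/(α+β+1), increasing as α+β decreases.
Its least upper bound (not attained) is μ(1−μ) = 0.679·0.321 = 0.218.

0.218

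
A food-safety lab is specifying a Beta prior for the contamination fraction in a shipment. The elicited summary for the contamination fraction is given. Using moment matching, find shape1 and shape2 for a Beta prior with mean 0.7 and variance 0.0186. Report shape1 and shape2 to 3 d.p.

shape1 = 7.203, shape2 = 3.087

By moment matching, shape1+shape2 = μ(1−μ)/σ² − 1 = (0.7·0.3)/0.0186 − 1 = 11.2903 − 1 = 10.2903.
Since shape1/(shape1+shape2) = μ, shape1 = 0.7·10.2903 = 7.203 and shape2 = 0.3·10.2903 = 3.087.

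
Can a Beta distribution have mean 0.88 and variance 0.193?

For any Beta, Var(X) < E[X]·(1−E[X]).
Here μ(1−μ) = 0.88×0.12 = 0.1056, and 0.193 ≥ 0.1056.

No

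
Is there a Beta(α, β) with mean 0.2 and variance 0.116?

For any Beta, Var(X) < E[X]·(1−E[X]).
Here μ(1−μ) = 0.2×0.8 = 0.16, and 0.116 < 0.16.

Yes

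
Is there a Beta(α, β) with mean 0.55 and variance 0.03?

For any Beta, Var(X) < E[X]·(1−E[X]).
Here μ(1−μ) = 0.55×0.45 = 0.2475, and 0.03 < 0.2475.

Yes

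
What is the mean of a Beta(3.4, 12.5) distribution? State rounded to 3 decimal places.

0.214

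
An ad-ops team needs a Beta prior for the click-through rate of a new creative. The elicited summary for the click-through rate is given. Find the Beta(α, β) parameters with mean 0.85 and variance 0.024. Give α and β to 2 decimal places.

Let s = α+β. The Beta variance is μ(1−μ)/(s+1).
So s+1 = μ(1−μ)/σ² = (0.85×0.15)/0.024 = 0.1275/0.024 = 5.3125, giving s = 4.3125.
Then α = μs = 0.85×4.3125 = 3.67 and β = (1−μ)s = 0.15×4.3125 = 0.65.

α = 3.67, β = 0.65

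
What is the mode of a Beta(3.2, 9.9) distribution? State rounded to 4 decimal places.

The density x^(α−1)(1−x)^(β−1) is maximised at (α−1)/(α+β−2) = 2.2/11.1 = 0.1982.

0.1982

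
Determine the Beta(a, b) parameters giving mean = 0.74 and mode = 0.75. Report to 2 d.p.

With s = a+b: μ = a/s and mode = (a−1)/(s−2). Eliminating a = μs,
μs − 1 = m(s−2) ⇒ s(μ−m) = 1−2m ⇒ s = -0.50/-0.01 = 50.0000.
So a = μs = 37.00, b = (1−μ)s = 13.00.

a = 37.00, b = 13.00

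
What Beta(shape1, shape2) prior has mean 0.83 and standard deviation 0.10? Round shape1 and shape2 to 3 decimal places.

shape1 = 10.881, shape2 = 2.229

Variance = 0.10² = 0.0100. The moment-matching identity shape1+shape2 = μ(1−μ)/Var − 1 gives
shape1+shape2 = 0.1411/0.0100 − 1 = 13.1100, so shape1 = μ·13.1100 = 10.881 and shape2 = (1−μ)·13.1100 = 2.229.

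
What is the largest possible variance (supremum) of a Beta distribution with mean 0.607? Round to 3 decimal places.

0.239

For fixed mean μ the Beta variance is μ(1−μ)/(α+β+1), increasing as α+β decreases.
Its least upper bound (not attained) is μ(1−μ) = 0.607·0.393 = 0.239.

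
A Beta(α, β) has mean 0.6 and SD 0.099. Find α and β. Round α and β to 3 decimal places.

First σ² = 0.009801. Setting α = μn, β = (1−μ)n with n = α+β,
μ(1−μ)/(n+1) = 0.009801 ⇒ n+1 = 0.24/0.009801 = 24.4873 ⇒ n = 23.4873.
Hence α = 0.6×23.4873 = 14.092, β = 0.4×23.4873 = 9.395.

α = 14.092, β = 9.395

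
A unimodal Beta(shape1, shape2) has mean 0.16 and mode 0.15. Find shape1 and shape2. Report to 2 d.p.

shape1 = 11.20, shape2 = 58.80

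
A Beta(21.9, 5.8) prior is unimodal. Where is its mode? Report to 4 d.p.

0.8132

The density x^(α−1)(1−x)^(β−1) is maximised at (α−1)/(α+β−2) = 20.9/25.7 = 0.8132.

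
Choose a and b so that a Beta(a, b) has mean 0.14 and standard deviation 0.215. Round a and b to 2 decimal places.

Variance = 0.215² = 0.046225. The moment-matching identity a+b = μ(1−μ)/Var − 1 gives
a+b = 0.1204/0.046225 − 1 = 1.6047, so a = μ·1.6047 = 0.22 and b = (1−μ)·1.6047 = 1.38.

a = 0.22, b = 1.38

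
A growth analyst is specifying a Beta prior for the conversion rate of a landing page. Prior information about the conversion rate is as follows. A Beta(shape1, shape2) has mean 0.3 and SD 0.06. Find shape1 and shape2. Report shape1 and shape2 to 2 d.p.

σ² = 0.06² = 0.0036.
With s = shape1+shape2, Var = μ(1−μ)/(s+1), so s+1 = (0.3×0.7)/0.0036 = 58.3333 and s = 57.3333.
shape1 = μs = 17.20, shape2 = (1−μ)s = 40.13.

shape1 = 17.20, shape2 = 40.13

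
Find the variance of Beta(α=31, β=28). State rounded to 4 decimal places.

Var = αβ/[(α+β)²(α+β+1)] = (31×28)/(59²×60) = 868/208860 = 0.0042.

0.0042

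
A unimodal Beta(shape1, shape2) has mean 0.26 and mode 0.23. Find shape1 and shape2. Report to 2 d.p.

shape1 = 4.68, shape2 = 13.32

Let s = shape1+shape2. Mean gives shape1 = μs = 0.26s; mode gives (shape1−1)/(s−2) = 0.23.
Substituting: 0.26s − 1 = 0.23(s−2) = 0.23s − 0.46, so 0.03s = 0.54 and s = 18.0000.
Then shape1 = 0.26×18.0000 = 4.68 and shape2 = s−shape1 = 13.32.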